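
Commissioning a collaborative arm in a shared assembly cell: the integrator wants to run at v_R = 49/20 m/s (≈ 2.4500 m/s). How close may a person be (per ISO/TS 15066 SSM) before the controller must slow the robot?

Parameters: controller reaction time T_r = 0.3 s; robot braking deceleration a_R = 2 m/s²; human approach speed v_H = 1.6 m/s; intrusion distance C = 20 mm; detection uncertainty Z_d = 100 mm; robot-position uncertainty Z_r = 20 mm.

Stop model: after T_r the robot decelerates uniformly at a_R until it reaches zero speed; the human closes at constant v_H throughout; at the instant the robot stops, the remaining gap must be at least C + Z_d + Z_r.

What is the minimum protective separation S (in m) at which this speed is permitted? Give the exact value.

S_min = 1541/320 m = 4.8156 m

braking lasts T_s = (49/20)/2 = 1.2250 s
reaction-phase robot travel = 2.4500·0.3000 = 0.7350 m
robot under decel: 2.4500²/(2·2.0000) = 1.5006 m
human closes 1.6000·1.5250 = 2.4400 m
C+Z_d+Z_r = 0.0200+0.1000+0.0200 = 0.1400 m
S_min ≈ 0.7350+1.5006+2.4400+0.1400  ⇒  S_min = 1541/320 m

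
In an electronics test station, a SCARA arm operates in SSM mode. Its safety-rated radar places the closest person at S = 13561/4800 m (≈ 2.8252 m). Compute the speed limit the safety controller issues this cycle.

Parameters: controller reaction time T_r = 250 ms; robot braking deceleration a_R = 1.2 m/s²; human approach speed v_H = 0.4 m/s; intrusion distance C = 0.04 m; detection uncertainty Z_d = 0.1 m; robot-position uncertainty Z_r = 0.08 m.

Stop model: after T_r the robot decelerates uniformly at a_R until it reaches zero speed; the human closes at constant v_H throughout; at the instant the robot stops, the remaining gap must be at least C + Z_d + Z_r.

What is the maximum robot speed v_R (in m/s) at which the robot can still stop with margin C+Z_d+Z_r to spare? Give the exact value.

quadratic (5/12)·v² + (7/12)·v + (-481/192) = 0
  disc = (7/12)² − 4·(5/12)·(-481/192) = 289/64 ; √disc = 17/8
  v_R = (−(7/12) + 17/8) / (2·(5/12)) = 37/20 m/s
check:
T_s = v_R/a_R = (37/20)/(6/5) = 1.5417 s
robot in T_r: 1.8500·0.2500 = 0.4625 m
robot covers 1.8500·1.5417 − ½·1.2000·1.5417² = 1.4260 m while stopping
person approaches 0.4000·(0.2500+1.5417) = 0.7167 m
residual clearance needed = 0.0400+0.1000+0.0800 = 0.2200 m
sum ≈ 0.4625+1.4260+0.7167+0.2200 ≈ 2.8252 m = S ✓

v_R_max = 37/20 m/s = 1.8500 m/s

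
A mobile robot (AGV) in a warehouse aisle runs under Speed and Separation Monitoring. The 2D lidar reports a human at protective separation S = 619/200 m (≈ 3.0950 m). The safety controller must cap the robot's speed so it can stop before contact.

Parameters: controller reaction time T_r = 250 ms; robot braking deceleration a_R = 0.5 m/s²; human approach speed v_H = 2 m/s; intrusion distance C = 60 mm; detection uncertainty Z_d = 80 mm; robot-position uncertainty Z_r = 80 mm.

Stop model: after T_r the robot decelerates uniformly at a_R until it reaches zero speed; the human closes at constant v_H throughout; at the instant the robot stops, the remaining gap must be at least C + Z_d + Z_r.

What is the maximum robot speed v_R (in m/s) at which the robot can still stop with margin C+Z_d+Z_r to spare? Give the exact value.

v_R_max = 1/2 m/s = 0.5000 m/s

at the boundary: (1)·v² + (17/4)·v + (-19/8) = 0
  disc = (17/4)² − 4·(1)·(-19/8) = 441/16 ; √disc = 21/4
  v_R = (−(17/4) + 21/4) / (2·(1)) = 1/2 m/s
check:
stop time T_s = (1/2)/(1/2) = 1.0000 s
robot covers v_R·T_r = 0.5000·0.2500 = 0.1250 m before braking
robot covers 0.5000·1.0000 − ½·0.5000·1.0000² = 0.2500 m while stopping
human closes 2.0000·1.2500 = 2.5000 m
C+Z_d+Z_r = 0.0600+0.0800+0.0800 = 0.2200 m
sum ≈ 0.1250+0.2500+2.5000+0.2200 ≈ 3.0950 m = S ✓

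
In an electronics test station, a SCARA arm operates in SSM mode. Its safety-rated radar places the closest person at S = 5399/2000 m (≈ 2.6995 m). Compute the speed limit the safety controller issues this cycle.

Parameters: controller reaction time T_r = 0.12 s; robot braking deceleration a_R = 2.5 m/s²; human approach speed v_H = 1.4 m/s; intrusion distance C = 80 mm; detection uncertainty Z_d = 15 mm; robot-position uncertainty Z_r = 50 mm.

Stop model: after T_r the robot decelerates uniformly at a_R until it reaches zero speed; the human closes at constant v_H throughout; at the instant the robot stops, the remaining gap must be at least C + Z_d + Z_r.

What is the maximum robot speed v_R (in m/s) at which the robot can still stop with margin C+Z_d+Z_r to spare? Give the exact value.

v_R_max = 43/20 m/s = 2.1500 m/s

at the boundary: (1/5)·v² + (17/25)·v + (-4773/2000) = 0
  disc = (17/25)² − 4·(1/5)·(-4773/2000) = 5929/2500 ; √disc = 77/50
  v_R = (−(17/25) + 77/50) / (2·(1/5)) = 43/20 m/s
check:
braking lasts T_s = (43/20)/(5/2) = 0.8600 s
robot covers v_R·T_r = 2.1500·0.1200 = 0.2580 m before braking
braking distance = 2.1500²/(2·2.5000) = 0.9245 m
human over T_r+T_s: 1.4000·(0.1200+0.8600) = 1.3720 m
residual clearance needed = 0.0800+0.0150+0.0500 = 0.1450 m
sum ≈ 0.2580+0.9245+1.3720+0.1450 ≈ 2.6995 m = S ✓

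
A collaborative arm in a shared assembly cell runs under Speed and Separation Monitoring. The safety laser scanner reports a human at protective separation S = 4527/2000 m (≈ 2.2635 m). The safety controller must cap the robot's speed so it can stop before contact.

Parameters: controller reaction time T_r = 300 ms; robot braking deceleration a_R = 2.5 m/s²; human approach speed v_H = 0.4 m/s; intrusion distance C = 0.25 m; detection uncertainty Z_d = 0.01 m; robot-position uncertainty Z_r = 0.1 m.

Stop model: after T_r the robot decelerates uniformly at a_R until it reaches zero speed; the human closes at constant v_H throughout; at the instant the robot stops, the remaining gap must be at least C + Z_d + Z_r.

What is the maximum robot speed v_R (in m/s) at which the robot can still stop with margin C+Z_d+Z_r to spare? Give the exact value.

at the boundary: (1/5)·v² + (23/50)·v + (-3567/2000) = 0
  disc = (23/50)² − 4·(1/5)·(-3567/2000) = 1024/625 ; √disc = 32/25
  v_R = (−(23/50) + 32/25) / (2·(1/5)) = 41/20 m/s
check:
stop time T_s = (41/20)/(5/2) = 0.8200 s
robot in T_r: 2.0500·0.3000 = 0.6150 m
braking distance = 2.0500²/(2·2.5000) = 0.8405 m
person approaches 0.4000·(0.3000+0.8200) = 0.4480 m
C+Z_d+Z_r = 0.2500+0.0100+0.1000 = 0.3600 m
sum ≈ 0.6150+0.8405+0.4480+0.3600 ≈ 2.2635 m = S ✓

v_R_max = 41/20 m/s = 2.0500 m/s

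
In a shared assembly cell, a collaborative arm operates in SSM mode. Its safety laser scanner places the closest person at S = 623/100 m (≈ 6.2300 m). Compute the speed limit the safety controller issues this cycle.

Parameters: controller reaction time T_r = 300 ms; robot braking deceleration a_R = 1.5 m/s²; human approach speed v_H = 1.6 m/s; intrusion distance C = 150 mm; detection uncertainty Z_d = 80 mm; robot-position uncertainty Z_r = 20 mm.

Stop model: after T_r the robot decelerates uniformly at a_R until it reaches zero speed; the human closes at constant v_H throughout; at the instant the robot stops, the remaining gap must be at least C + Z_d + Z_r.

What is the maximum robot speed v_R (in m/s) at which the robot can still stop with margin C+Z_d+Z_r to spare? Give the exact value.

at the boundary: (1/3)·v² + (41/30)·v + (-11/2) = 0
  disc = (41/30)² − 4·(1/3)·(-11/2) = 8281/900 ; √disc = 91/30
  v_R = (−(41/30) + 91/30) / (2·(1/3)) = 5/2 m/s
check:
stop time T_s = (5/2)/(3/2) = 1.6667 s
robot covers v_R·T_r = 2.5000·0.3000 = 0.7500 m before braking
robot under decel: 2.5000²/(2·1.5000) = 2.0833 m
human over T_r+T_s: 1.6000·(0.3000+1.6667) = 3.1467 m
residual clearance needed = 0.1500+0.0800+0.0200 = 0.2500 m
sum ≈ 0.7500+2.0833+3.1467+0.2500 ≈ 6.2300 m = S ✓

v_R_max = 5/2 m/s = 2.5000 m/s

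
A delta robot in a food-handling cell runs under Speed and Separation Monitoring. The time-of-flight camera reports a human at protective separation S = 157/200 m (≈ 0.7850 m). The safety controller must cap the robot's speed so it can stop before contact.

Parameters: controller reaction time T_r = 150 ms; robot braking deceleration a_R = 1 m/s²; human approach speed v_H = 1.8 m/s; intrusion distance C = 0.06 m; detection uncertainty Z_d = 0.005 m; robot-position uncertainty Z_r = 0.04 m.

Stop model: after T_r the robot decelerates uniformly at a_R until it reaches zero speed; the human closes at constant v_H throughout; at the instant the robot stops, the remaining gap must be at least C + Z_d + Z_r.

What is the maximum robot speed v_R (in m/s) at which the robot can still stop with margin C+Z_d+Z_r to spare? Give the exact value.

v_R_max = 1/5 m/s = 0.2000 m/s

at the boundary: (1/2)·v² + (39/20)·v + (-41/100) = 0
  disc = (39/20)² − 4·(1/2)·(-41/100) = 1849/400 ; √disc = 43/20
  v_R = (−(39/20) + 43/20) / (2·(1/2)) = 1/5 m/s
check:
stop time T_s = (1/5)/1 = 0.2000 s
reaction-phase robot travel = 0.2000·0.1500 = 0.0300 m
braking distance = 0.2000²/(2·1.0000) = 0.0200 m
person approaches 1.8000·(0.1500+0.2000) = 0.6300 m
C+Z_d+Z_r = 0.0600+0.0050+0.0400 = 0.1050 m
sum ≈ 0.0300+0.0200+0.6300+0.1050 ≈ 0.7850 m = S ✓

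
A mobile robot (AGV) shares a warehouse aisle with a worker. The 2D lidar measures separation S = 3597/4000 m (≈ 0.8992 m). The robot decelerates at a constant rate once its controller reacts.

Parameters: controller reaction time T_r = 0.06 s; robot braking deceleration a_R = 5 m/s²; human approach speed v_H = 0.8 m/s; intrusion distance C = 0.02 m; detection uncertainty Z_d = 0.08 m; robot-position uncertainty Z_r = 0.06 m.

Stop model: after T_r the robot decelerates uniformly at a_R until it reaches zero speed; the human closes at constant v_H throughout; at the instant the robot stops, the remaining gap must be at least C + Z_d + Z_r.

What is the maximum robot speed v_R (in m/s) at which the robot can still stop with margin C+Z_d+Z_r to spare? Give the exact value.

collect terms ⇒ (1/10)·v_R² + (11/50)·v_R + (-553/800) = 0
  disc = (11/50)² − 4·(1/10)·(-553/800) = 3249/10000 ; √disc = 57/100
  v_R = (−(11/50) + 57/100) / (2·(1/10)) = 7/4 m/s
check:
T_s = v_R/a_R = (7/4)/5 = 0.3500 s
robot in T_r: 1.7500·0.0600 = 0.1050 m
braking distance = 1.7500²/(2·5.0000) = 0.3063 m
person approaches 0.8000·(0.0600+0.3500) = 0.3280 m
C+Z_d+Z_r = 0.0200+0.0800+0.0600 = 0.1600 m
sum ≈ 0.1050+0.3063+0.3280+0.1600 ≈ 0.8992 m = S ✓

v_R_max = 7/4 m/s = 1.7500 m/s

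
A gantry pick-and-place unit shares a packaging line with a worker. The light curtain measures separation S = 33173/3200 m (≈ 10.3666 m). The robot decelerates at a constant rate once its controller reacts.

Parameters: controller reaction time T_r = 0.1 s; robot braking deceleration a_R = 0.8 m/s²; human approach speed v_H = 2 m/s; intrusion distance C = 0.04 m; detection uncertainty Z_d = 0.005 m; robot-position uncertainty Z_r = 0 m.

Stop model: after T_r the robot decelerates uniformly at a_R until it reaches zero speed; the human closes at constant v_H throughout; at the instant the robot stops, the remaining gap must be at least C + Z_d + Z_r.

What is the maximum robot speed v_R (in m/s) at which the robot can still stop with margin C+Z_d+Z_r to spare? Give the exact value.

v_R_max = 49/20 m/s = 2.4500 m/s

quadratic (5/8)·v² + (13/5)·v + (-32389/3200) = 0
  disc = (13/5)² − 4·(5/8)·(-32389/3200) = 205209/6400 ; √disc = 453/80
  v_R = (−(13/5) + 453/80) / (2·(5/8)) = 49/20 m/s
check:
braking lasts T_s = (49/20)/(4/5) = 3.0625 s
reaction-phase robot travel = 2.4500·0.1000 = 0.2450 m
robot covers 2.4500·3.0625 − ½·0.8000·3.0625² = 3.7516 m while stopping
human closes 2.0000·3.1625 = 6.3250 m
residual clearance needed = 0.0400+0.0050+0.0000 = 0.0450 m
sum ≈ 0.2450+3.7516+6.3250+0.0450 ≈ 10.3666 m = S ✓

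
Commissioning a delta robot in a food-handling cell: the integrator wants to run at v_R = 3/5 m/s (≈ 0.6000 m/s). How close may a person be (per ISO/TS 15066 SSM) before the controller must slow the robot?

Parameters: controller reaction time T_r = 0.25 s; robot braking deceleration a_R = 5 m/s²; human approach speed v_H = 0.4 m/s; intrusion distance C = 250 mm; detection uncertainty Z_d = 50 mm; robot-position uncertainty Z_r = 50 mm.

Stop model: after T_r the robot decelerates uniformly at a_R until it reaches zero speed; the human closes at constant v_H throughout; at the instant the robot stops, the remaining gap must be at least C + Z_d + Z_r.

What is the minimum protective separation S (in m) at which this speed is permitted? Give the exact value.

braking lasts T_s = (3/5)/5 = 0.1200 s
robot covers v_R·T_r = 0.6000·0.2500 = 0.1500 m before braking
robot covers 0.6000·0.1200 − ½·5.0000·0.1200² = 0.0360 m while stopping
human closes 0.4000·0.3700 = 0.1480 m
margins: 0.2500+0.0500+0.0500 = 0.3500 m
S_min ≈ 0.1500+0.0360+0.1480+0.3500  ⇒  S_min = 171/250 m

S_min = 171/250 m = 0.6840 m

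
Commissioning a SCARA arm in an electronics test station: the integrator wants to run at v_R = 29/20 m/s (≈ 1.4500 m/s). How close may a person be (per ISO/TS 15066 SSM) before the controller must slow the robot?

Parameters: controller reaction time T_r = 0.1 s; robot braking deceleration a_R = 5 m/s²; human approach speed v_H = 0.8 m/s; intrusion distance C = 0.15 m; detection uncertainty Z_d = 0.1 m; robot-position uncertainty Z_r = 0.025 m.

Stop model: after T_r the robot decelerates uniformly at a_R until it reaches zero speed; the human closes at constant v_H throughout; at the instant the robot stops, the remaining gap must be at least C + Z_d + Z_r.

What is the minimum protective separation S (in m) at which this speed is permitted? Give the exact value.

S_min = 3769/4000 m = 0.9423 m

T_s = v_R/a_R = (29/20)/5 = 0.2900 s
reaction-phase robot travel = 1.4500·0.1000 = 0.1450 m
robot under decel: 1.4500²/(2·5.0000) = 0.2102 m
human closes 0.8000·0.3900 = 0.3120 m
C+Z_d+Z_r = 0.1500+0.1000+0.0250 = 0.2750 m
S_min ≈ 0.1450+0.2102+0.3120+0.2750  ⇒  S_min = 3769/4000 m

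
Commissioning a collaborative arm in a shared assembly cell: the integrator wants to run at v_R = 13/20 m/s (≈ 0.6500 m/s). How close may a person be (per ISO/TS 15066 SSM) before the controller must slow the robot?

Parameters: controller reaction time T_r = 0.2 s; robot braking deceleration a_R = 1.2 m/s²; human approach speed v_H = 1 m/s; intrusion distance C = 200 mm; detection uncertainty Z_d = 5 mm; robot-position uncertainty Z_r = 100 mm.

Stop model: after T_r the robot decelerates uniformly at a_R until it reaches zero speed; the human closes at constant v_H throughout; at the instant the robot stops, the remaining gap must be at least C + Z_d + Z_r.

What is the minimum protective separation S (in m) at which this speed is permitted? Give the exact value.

S_min = 6493/4800 m = 1.3527 m

braking lasts T_s = (13/20)/(6/5) = 0.5417 s
robot covers v_R·T_r = 0.6500·0.2000 = 0.1300 m before braking
robot covers 0.6500·0.5417 − ½·1.2000·0.5417² = 0.1760 m while stopping
person approaches 1.0000·(0.2000+0.5417) = 0.7417 m
residual clearance needed = 0.2000+0.0050+0.1000 = 0.3050 m
S_min ≈ 0.1300+0.1760+0.7417+0.3050  ⇒  S_min = 6493/4800 m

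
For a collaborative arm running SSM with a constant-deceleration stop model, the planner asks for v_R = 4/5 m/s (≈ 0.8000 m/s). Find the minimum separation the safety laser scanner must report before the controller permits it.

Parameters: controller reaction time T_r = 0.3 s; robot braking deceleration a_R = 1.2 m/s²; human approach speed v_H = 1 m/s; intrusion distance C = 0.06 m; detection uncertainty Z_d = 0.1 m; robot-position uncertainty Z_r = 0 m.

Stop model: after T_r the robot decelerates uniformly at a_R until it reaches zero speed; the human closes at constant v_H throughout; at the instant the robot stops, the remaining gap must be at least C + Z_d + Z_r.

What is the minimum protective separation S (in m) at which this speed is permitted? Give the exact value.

stop time T_s = (4/5)/(6/5) = 0.6667 s
reaction-phase robot travel = 0.8000·0.3000 = 0.2400 m
braking distance = 0.8000²/(2·1.2000) = 0.2667 m
person approaches 1.0000·(0.3000+0.6667) = 0.9667 m
residual clearance needed = 0.0600+0.1000+0.0000 = 0.1600 m
S_min ≈ 0.2400+0.2667+0.9667+0.1600  ⇒  S_min = 49/30 m

S_min = 49/30 m = 1.6333 m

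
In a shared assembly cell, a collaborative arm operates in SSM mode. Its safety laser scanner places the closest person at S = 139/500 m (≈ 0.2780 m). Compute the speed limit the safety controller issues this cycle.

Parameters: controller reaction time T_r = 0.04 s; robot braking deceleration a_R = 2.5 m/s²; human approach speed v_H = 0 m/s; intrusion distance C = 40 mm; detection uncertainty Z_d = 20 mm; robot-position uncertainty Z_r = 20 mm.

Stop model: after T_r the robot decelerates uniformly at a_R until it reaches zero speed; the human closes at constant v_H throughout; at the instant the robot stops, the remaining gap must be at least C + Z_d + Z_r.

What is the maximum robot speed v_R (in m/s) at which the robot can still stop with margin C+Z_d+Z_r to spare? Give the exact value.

v_R_max = 9/10 m/s = 0.9000 m/s

quadratic (1/5)·v² + (1/25)·v + (-99/500) = 0
  disc = (1/25)² − 4·(1/5)·(-99/500) = 4/25 ; √disc = 2/5
  v_R = (−(1/25) + 2/5) / (2·(1/5)) = 9/10 m/s
check:
stop time T_s = (9/10)/(5/2) = 0.3600 s
reaction-phase robot travel = 0.9000·0.0400 = 0.0360 m
robot under decel: 0.9000²/(2·2.5000) = 0.1620 m
human over T_r+T_s: 0.0000·(0.0400+0.3600) = 0.0000 m
C+Z_d+Z_r = 0.0400+0.0200+0.0200 = 0.0800 m
sum ≈ 0.0360+0.1620+0.0000+0.0800 ≈ 0.2780 m = S ✓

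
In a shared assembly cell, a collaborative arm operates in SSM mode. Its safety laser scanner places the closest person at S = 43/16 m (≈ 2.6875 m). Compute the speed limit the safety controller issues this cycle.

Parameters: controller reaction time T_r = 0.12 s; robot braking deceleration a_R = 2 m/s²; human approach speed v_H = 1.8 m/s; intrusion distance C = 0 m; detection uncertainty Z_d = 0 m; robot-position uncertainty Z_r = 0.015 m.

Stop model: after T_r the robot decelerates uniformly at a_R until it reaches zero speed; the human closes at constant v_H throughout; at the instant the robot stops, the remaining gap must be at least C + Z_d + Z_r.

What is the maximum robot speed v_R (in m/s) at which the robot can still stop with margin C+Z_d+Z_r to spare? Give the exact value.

collect terms ⇒ (1/4)·v_R² + (51/50)·v_R + (-4913/2000) = 0
  disc = (51/50)² − 4·(1/4)·(-4913/2000) = 34969/10000 ; √disc = 187/100
  v_R = (−(51/50) + 187/100) / (2·(1/4)) = 17/10 m/s
check:
braking lasts T_s = (17/10)/2 = 0.8500 s
robot covers v_R·T_r = 1.7000·0.1200 = 0.2040 m before braking
braking distance = 1.7000²/(2·2.0000) = 0.7225 m
person approaches 1.8000·(0.1200+0.8500) = 1.7460 m
C+Z_d+Z_r = 0.0000+0.0000+0.0150 = 0.0150 m
sum ≈ 0.2040+0.7225+1.7460+0.0150 ≈ 2.6875 m = S ✓

v_R_max = 17/10 m/s = 1.7000 m/s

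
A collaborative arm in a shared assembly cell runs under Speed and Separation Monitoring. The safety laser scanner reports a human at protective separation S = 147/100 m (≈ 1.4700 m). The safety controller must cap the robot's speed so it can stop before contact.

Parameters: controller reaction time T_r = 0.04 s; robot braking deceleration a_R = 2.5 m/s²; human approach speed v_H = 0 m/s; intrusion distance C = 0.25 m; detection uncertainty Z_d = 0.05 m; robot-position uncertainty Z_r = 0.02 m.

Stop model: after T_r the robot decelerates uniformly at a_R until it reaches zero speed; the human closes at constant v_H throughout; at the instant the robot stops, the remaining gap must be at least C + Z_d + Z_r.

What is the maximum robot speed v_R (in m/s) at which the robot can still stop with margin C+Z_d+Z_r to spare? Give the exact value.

at the boundary: (1/5)·v² + (1/25)·v + (-23/20) = 0
  disc = (1/25)² − 4·(1/5)·(-23/20) = 576/625 ; √disc = 24/25
  v_R = (−(1/25) + 24/25) / (2·(1/5)) = 23/10 m/s
check:
braking lasts T_s = (23/10)/(5/2) = 0.9200 s
robot covers v_R·T_r = 2.3000·0.0400 = 0.0920 m before braking
robot under decel: 2.3000²/(2·2.5000) = 1.0580 m
person approaches 0.0000·(0.0400+0.9200) = 0.0000 m
margins: 0.2500+0.0500+0.0200 = 0.3200 m
sum ≈ 0.0920+1.0580+0.0000+0.3200 ≈ 1.4700 m = S ✓

v_R_max = 23/10 m/s = 2.3000 m/s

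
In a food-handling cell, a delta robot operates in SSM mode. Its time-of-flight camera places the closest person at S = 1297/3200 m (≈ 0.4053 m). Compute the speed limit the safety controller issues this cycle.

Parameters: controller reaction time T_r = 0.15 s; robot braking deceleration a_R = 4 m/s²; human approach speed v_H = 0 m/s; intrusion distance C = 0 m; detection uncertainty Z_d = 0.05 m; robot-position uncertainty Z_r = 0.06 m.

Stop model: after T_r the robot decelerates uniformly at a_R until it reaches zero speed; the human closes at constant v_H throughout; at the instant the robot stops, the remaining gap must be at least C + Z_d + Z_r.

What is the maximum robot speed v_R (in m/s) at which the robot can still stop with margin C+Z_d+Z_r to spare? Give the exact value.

v_R_max = 21/20 m/s = 1.0500 m/s

collect terms ⇒ (1/8)·v_R² + (3/20)·v_R + (-189/640) = 0
  disc = (3/20)² − 4·(1/8)·(-189/640) = 1089/6400 ; √disc = 33/80
  v_R = (−(3/20) + 33/80) / (2·(1/8)) = 21/20 m/s
check:
stop time T_s = (21/20)/4 = 0.2625 s
robot in T_r: 1.0500·0.1500 = 0.1575 m
braking distance = 1.0500²/(2·4.0000) = 0.1378 m
human over T_r+T_s: 0.0000·(0.1500+0.2625) = 0.0000 m
residual clearance needed = 0.0000+0.0500+0.0600 = 0.1100 m
sum ≈ 0.1575+0.1378+0.0000+0.1100 ≈ 0.4053 m = S ✓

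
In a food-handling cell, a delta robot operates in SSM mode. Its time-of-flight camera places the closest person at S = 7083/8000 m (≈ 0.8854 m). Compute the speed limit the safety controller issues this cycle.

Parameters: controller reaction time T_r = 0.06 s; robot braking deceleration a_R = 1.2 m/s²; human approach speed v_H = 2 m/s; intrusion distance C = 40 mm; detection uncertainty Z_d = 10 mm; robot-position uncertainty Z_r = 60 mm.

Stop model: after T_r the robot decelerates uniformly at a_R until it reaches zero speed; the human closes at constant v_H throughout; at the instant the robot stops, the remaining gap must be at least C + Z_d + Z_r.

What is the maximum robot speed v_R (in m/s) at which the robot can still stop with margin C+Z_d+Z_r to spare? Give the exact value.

at the boundary: (5/12)·v² + (259/150)·v + (-5243/8000) = 0
  disc = (259/150)² − 4·(5/12)·(-5243/8000) = 1466521/360000 ; √disc = 1211/600
  v_R = (−(259/150) + 1211/600) / (2·(5/12)) = 7/20 m/s
check:
T_s = v_R/a_R = (7/20)/(6/5) = 0.2917 s
robot covers v_R·T_r = 0.3500·0.0600 = 0.0210 m before braking
braking distance = 0.3500²/(2·1.2000) = 0.0510 m
human closes 2.0000·0.3517 = 0.7033 m
residual clearance needed = 0.0400+0.0100+0.0600 = 0.1100 m
sum ≈ 0.0210+0.0510+0.7033+0.1100 ≈ 0.8854 m = S ✓

v_R_max = 7/20 m/s = 0.3500 m/s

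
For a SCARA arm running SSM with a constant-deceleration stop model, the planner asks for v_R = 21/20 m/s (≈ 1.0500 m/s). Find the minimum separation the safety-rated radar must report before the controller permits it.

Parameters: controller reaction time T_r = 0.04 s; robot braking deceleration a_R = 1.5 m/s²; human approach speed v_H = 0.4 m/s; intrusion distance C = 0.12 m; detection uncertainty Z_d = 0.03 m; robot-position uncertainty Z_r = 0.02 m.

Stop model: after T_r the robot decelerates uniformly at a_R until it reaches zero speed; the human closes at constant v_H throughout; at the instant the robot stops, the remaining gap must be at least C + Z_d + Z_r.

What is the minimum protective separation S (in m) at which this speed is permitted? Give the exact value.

stop time T_s = (21/20)/(3/2) = 0.7000 s
robot covers v_R·T_r = 1.0500·0.0400 = 0.0420 m before braking
robot under decel: 1.0500²/(2·1.5000) = 0.3675 m
human closes 0.4000·0.7400 = 0.2960 m
residual clearance needed = 0.1200+0.0300+0.0200 = 0.1700 m
S_min ≈ 0.0420+0.3675+0.2960+0.1700  ⇒  S_min = 1751/2000 m

S_min = 1751/2000 m = 0.8755 m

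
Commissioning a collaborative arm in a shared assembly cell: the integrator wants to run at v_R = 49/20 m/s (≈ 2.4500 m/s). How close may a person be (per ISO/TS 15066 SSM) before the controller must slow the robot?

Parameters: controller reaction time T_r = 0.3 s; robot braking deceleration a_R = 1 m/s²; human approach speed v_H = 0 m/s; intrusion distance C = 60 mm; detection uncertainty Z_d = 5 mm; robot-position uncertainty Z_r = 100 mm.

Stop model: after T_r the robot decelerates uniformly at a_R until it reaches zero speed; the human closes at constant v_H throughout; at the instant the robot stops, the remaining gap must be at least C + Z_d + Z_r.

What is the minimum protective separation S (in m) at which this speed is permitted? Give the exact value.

stop time T_s = (49/20)/1 = 2.4500 s
reaction-phase robot travel = 2.4500·0.3000 = 0.7350 m
robot covers 2.4500·2.4500 − ½·1.0000·2.4500² = 3.0013 m while stopping
human closes 0.0000·2.7500 = 0.0000 m
margins: 0.0600+0.0050+0.1000 = 0.1650 m
S_min ≈ 0.7350+3.0013+0.0000+0.1650  ⇒  S_min = 3121/800 m

S_min = 3121/800 m = 3.9013 m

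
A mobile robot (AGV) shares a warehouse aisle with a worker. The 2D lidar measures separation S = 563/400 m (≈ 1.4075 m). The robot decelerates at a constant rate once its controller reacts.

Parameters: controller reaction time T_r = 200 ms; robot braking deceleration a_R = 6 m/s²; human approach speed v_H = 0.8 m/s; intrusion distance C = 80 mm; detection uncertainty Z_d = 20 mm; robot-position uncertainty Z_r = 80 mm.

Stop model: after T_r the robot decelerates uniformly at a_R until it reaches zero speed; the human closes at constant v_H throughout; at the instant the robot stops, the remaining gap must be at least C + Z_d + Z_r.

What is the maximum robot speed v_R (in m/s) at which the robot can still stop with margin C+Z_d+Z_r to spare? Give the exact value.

at the boundary: (1/12)·v² + (1/3)·v + (-427/400) = 0
  disc = (1/3)² − 4·(1/12)·(-427/400) = 1681/3600 ; √disc = 41/60
  v_R = (−(1/3) + 41/60) / (2·(1/12)) = 21/10 m/s
check:
stop time T_s = (21/10)/6 = 0.3500 s
reaction-phase robot travel = 2.1000·0.2000 = 0.4200 m
robot under decel: 2.1000²/(2·6.0000) = 0.3675 m
human over T_r+T_s: 0.8000·(0.2000+0.3500) = 0.4400 m
margins: 0.0800+0.0200+0.0800 = 0.1800 m
sum ≈ 0.4200+0.3675+0.4400+0.1800 ≈ 1.4075 m = S ✓

v_R_max = 21/10 m/s = 2.1000 m/s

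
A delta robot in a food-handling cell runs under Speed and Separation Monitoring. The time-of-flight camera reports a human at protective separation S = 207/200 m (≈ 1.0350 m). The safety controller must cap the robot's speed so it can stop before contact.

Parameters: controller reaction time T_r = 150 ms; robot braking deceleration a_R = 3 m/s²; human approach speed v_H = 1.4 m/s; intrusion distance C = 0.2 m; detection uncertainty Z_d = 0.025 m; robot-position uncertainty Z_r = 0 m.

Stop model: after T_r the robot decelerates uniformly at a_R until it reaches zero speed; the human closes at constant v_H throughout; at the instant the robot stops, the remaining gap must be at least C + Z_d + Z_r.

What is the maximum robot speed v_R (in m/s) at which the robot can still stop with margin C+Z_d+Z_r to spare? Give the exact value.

v_R_max = 4/5 m/s = 0.8000 m/s

at the boundary: (1/6)·v² + (37/60)·v + (-3/5) = 0
  disc = (37/60)² − 4·(1/6)·(-3/5) = 2809/3600 ; √disc = 53/60
  v_R = (−(37/60) + 53/60) / (2·(1/6)) = 4/5 m/s
check:
stop time T_s = (4/5)/3 = 0.2667 s
reaction-phase robot travel = 0.8000·0.1500 = 0.1200 m
braking distance = 0.8000²/(2·3.0000) = 0.1067 m
human closes 1.4000·0.4167 = 0.5833 m
margins: 0.2000+0.0250+0.0000 = 0.2250 m
sum ≈ 0.1200+0.1067+0.5833+0.2250 ≈ 1.0350 m = S ✓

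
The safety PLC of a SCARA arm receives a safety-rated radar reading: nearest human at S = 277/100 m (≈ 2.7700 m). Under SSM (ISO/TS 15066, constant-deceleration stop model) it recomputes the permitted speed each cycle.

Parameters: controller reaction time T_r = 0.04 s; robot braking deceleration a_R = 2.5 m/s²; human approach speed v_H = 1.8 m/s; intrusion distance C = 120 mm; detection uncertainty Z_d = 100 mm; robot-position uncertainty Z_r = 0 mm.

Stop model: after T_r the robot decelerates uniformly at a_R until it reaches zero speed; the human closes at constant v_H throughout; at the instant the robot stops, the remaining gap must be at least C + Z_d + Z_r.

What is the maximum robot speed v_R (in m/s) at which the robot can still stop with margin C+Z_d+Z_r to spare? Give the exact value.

v_R_max = 21/10 m/s = 2.1000 m/s

at the boundary: (1/5)·v² + (19/25)·v + (-1239/500) = 0
  disc = (19/25)² − 4·(1/5)·(-1239/500) = 64/25 ; √disc = 8/5
  v_R = (−(19/25) + 8/5) / (2·(1/5)) = 21/10 m/s
check:
T_s = v_R/a_R = (21/10)/(5/2) = 0.8400 s
reaction-phase robot travel = 2.1000·0.0400 = 0.0840 m
robot under decel: 2.1000²/(2·2.5000) = 0.8820 m
human closes 1.8000·0.8800 = 1.5840 m
residual clearance needed = 0.1200+0.1000+0.0000 = 0.2200 m
sum ≈ 0.0840+0.8820+1.5840+0.2200 ≈ 2.7700 m = S ✓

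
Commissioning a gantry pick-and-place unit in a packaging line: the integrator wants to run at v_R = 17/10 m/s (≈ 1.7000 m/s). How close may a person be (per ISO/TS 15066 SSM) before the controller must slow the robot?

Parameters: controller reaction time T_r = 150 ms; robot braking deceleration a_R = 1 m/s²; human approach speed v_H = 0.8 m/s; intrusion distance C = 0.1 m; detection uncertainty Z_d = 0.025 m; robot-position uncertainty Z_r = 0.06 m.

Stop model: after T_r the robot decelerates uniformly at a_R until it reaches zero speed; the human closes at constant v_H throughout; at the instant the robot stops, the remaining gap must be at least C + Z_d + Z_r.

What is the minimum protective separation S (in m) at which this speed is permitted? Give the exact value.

braking lasts T_s = (17/10)/1 = 1.7000 s
robot in T_r: 1.7000·0.1500 = 0.2550 m
robot covers 1.7000·1.7000 − ½·1.0000·1.7000² = 1.4450 m while stopping
human closes 0.8000·1.8500 = 1.4800 m
margins: 0.1000+0.0250+0.0600 = 0.1850 m
S_min ≈ 0.2550+1.4450+1.4800+0.1850  ⇒  S_min = 673/200 m

S_min = 673/200 m = 3.3650 m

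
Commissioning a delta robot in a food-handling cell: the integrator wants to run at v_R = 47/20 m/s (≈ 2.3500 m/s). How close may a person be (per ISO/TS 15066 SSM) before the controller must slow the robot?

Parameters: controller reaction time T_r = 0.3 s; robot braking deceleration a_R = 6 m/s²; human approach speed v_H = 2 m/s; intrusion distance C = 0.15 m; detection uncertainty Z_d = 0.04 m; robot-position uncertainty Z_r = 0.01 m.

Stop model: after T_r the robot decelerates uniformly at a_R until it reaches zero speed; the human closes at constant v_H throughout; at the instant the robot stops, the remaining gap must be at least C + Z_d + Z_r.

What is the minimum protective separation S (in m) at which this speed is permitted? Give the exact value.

braking lasts T_s = (47/20)/6 = 0.3917 s
robot in T_r: 2.3500·0.3000 = 0.7050 m
braking distance = 2.3500²/(2·6.0000) = 0.4602 m
human closes 2.0000·0.6917 = 1.3833 m
C+Z_d+Z_r = 0.1500+0.0400+0.0100 = 0.2000 m
S_min ≈ 0.7050+0.4602+1.3833+0.2000  ⇒  S_min = 13193/4800 m

S_min = 13193/4800 m = 2.7485 m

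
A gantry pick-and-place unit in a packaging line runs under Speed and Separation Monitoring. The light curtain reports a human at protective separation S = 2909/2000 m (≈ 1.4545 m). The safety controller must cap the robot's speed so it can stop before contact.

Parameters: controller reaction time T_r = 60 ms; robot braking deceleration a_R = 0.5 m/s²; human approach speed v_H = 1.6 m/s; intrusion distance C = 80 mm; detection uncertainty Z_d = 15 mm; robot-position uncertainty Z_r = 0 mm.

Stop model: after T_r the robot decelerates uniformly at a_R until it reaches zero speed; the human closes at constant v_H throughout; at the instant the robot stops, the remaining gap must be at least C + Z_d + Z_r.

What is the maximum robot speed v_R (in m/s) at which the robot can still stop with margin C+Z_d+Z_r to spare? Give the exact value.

at the boundary: (1)·v² + (163/50)·v + (-2527/2000) = 0
  disc = (163/50)² − 4·(1)·(-2527/2000) = 9801/625 ; √disc = 99/25
  v_R = (−(163/50) + 99/25) / (2·(1)) = 7/20 m/s
check:
stop time T_s = (7/20)/(1/2) = 0.7000 s
reaction-phase robot travel = 0.3500·0.0600 = 0.0210 m
robot under decel: 0.3500²/(2·0.5000) = 0.1225 m
human closes 1.6000·0.7600 = 1.2160 m
margins: 0.0800+0.0150+0.0000 = 0.0950 m
sum ≈ 0.0210+0.1225+1.2160+0.0950 ≈ 1.4545 m = S ✓

v_R_max = 7/20 m/s = 0.3500 m/s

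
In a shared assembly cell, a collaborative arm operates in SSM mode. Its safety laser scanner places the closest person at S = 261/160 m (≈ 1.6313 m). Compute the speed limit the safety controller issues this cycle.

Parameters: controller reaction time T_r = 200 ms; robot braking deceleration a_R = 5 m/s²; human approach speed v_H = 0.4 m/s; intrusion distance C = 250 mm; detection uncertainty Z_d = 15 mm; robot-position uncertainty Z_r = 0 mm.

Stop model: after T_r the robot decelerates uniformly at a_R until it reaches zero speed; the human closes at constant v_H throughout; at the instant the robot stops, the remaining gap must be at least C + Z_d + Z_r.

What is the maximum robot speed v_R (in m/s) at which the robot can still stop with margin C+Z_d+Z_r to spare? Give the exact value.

v_R_max = 49/20 m/s = 2.4500 m/s

collect terms ⇒ (1/10)·v_R² + (7/25)·v_R + (-1029/800) = 0
  disc = (7/25)² − 4·(1/10)·(-1029/800) = 5929/10000 ; √disc = 77/100
  v_R = (−(7/25) + 77/100) / (2·(1/10)) = 49/20 m/s
check:
T_s = v_R/a_R = (49/20)/5 = 0.4900 s
robot in T_r: 2.4500·0.2000 = 0.4900 m
robot under decel: 2.4500²/(2·5.0000) = 0.6002 m
person approaches 0.4000·(0.2000+0.4900) = 0.2760 m
C+Z_d+Z_r = 0.2500+0.0150+0.0000 = 0.2650 m
sum ≈ 0.4900+0.6002+0.2760+0.2650 ≈ 1.6313 m = S ✓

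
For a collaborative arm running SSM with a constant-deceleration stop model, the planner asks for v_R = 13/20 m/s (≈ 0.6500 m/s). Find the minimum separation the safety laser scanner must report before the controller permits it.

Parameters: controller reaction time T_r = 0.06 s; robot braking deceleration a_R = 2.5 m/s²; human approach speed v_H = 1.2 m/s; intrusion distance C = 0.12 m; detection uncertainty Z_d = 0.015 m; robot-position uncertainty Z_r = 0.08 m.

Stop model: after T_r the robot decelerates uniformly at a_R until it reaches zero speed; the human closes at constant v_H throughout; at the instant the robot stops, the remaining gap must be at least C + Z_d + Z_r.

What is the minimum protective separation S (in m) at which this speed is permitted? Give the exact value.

S_min = 289/400 m = 0.7225 m

braking lasts T_s = (13/20)/(5/2) = 0.2600 s
reaction-phase robot travel = 0.6500·0.0600 = 0.0390 m
braking distance = 0.6500²/(2·2.5000) = 0.0845 m
human closes 1.2000·0.3200 = 0.3840 m
residual clearance needed = 0.1200+0.0150+0.0800 = 0.2150 m
S_min ≈ 0.0390+0.0845+0.3840+0.2150  ⇒  S_min = 289/400 m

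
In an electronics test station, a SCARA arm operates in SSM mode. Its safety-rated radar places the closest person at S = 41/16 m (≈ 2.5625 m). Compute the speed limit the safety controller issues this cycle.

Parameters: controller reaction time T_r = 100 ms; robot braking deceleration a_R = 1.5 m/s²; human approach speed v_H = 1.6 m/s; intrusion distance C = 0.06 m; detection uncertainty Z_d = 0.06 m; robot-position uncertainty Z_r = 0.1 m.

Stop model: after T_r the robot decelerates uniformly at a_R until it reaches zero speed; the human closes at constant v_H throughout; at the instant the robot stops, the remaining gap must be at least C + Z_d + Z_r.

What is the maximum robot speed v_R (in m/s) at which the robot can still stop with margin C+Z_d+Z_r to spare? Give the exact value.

at the boundary: (1/3)·v² + (7/6)·v + (-873/400) = 0
  disc = (7/6)² − 4·(1/3)·(-873/400) = 961/225 ; √disc = 31/15
  v_R = (−(7/6) + 31/15) / (2·(1/3)) = 27/20 m/s
check:
braking lasts T_s = (27/20)/(3/2) = 0.9000 s
reaction-phase robot travel = 1.3500·0.1000 = 0.1350 m
robot under decel: 1.3500²/(2·1.5000) = 0.6075 m
person approaches 1.6000·(0.1000+0.9000) = 1.6000 m
C+Z_d+Z_r = 0.0600+0.0600+0.1000 = 0.2200 m
sum ≈ 0.1350+0.6075+1.6000+0.2200 ≈ 2.5625 m = S ✓

v_R_max = 27/20 m/s = 1.3500 m/s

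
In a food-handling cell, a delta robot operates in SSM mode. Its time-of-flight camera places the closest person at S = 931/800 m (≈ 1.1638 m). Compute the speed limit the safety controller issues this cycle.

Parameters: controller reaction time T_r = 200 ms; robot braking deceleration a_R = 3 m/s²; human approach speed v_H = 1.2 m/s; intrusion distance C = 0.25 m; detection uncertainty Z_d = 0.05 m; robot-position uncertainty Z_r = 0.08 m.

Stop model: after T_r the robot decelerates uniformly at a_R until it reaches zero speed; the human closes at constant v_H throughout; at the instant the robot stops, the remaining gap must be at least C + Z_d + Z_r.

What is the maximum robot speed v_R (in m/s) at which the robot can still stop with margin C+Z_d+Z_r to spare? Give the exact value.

v_R_max = 3/4 m/s = 0.7500 m/s

quadratic (1/6)·v² + (3/5)·v + (-87/160) = 0
  disc = (3/5)² − 4·(1/6)·(-87/160) = 289/400 ; √disc = 17/20
  v_R = (−(3/5) + 17/20) / (2·(1/6)) = 3/4 m/s
check:
stop time T_s = (3/4)/3 = 0.2500 s
robot in T_r: 0.7500·0.2000 = 0.1500 m
braking distance = 0.7500²/(2·3.0000) = 0.0938 m
human over T_r+T_s: 1.2000·(0.2000+0.2500) = 0.5400 m
margins: 0.2500+0.0500+0.0800 = 0.3800 m
sum ≈ 0.1500+0.0938+0.5400+0.3800 ≈ 1.1638 m = S ✓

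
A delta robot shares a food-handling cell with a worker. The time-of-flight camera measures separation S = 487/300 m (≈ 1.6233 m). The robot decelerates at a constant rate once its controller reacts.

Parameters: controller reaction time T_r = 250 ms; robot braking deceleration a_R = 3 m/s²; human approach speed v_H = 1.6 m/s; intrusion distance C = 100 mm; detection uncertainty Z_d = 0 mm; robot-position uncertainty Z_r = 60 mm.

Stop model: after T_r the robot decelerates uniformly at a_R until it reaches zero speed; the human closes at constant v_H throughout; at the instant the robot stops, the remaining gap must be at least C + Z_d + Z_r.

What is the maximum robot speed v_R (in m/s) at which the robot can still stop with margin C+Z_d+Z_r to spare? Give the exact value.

v_R_max = 11/10 m/s = 1.1000 m/s

quadratic (1/6)·v² + (47/60)·v + (-319/300) = 0
  disc = (47/60)² − 4·(1/6)·(-319/300) = 529/400 ; √disc = 23/20
  v_R = (−(47/60) + 23/20) / (2·(1/6)) = 11/10 m/s
check:
T_s = v_R/a_R = (11/10)/3 = 0.3667 s
reaction-phase robot travel = 1.1000·0.2500 = 0.2750 m
braking distance = 1.1000²/(2·3.0000) = 0.2017 m
human closes 1.6000·0.6167 = 0.9867 m
C+Z_d+Z_r = 0.1000+0.0000+0.0600 = 0.1600 m
sum ≈ 0.2750+0.2017+0.9867+0.1600 ≈ 1.6233 m = S ✓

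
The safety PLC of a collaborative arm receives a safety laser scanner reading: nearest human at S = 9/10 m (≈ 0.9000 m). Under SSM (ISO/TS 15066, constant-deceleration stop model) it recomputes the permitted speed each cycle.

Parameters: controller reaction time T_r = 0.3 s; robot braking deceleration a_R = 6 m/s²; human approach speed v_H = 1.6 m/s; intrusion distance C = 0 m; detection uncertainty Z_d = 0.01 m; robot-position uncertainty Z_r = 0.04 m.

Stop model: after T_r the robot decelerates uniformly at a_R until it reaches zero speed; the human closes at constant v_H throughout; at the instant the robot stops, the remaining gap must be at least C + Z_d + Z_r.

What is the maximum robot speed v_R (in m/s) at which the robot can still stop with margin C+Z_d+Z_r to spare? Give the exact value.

at the boundary: (1/12)·v² + (17/30)·v + (-37/100) = 0
  disc = (17/30)² − 4·(1/12)·(-37/100) = 4/9 ; √disc = 2/3
  v_R = (−(17/30) + 2/3) / (2·(1/12)) = 3/5 m/s
check:
stop time T_s = (3/5)/6 = 0.1000 s
robot in T_r: 0.6000·0.3000 = 0.1800 m
robot under decel: 0.6000²/(2·6.0000) = 0.0300 m
human over T_r+T_s: 1.6000·(0.3000+0.1000) = 0.6400 m
margins: 0.0000+0.0100+0.0400 = 0.0500 m
sum ≈ 0.1800+0.0300+0.6400+0.0500 ≈ 0.9000 m = S ✓

v_R_max = 3/5 m/s = 0.6000 m/s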